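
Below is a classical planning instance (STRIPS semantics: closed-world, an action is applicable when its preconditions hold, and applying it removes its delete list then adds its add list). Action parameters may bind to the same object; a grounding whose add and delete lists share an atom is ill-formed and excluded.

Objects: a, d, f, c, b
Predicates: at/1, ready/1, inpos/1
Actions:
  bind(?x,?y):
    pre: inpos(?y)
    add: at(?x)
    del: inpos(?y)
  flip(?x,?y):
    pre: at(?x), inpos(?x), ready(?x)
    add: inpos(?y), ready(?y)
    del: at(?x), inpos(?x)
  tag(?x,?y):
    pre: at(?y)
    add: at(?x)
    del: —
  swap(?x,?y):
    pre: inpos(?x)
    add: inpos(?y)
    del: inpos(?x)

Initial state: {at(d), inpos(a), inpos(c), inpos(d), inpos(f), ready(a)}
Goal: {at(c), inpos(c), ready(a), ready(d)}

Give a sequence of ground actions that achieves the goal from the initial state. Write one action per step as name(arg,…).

bind(a,d); bind(c,f); flip(a,d)

1. bind(a,d)  →  {at(a), at(d), inpos(a), inpos(c), inpos(f), ready(a)}
2. bind(c,f)  →  {at(a), at(c), at(d), inpos(a), inpos(c), ready(a)}
3. flip(a,d)  →  {at(c), at(d), inpos(c), inpos(d), ready(a), ready(d)}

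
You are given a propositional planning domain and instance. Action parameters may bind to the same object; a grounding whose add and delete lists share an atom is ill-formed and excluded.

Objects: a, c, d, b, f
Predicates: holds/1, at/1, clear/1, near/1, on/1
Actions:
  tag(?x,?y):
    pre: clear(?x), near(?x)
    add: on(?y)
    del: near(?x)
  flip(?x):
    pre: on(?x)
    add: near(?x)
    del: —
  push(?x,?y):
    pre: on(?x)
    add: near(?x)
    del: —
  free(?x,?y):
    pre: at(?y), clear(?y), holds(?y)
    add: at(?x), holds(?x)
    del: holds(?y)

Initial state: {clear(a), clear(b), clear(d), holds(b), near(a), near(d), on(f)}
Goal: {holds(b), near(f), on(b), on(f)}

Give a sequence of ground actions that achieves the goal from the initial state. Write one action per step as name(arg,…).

tag(a,b); flip(f)

1. tag(a,b)  →  {clear(a), clear(b), clear(d), holds(b), near(d), on(b), on(f)}
2. flip(f)  →  {clear(a), clear(b), clear(d), holds(b), near(d), near(f), on(b), on(f)}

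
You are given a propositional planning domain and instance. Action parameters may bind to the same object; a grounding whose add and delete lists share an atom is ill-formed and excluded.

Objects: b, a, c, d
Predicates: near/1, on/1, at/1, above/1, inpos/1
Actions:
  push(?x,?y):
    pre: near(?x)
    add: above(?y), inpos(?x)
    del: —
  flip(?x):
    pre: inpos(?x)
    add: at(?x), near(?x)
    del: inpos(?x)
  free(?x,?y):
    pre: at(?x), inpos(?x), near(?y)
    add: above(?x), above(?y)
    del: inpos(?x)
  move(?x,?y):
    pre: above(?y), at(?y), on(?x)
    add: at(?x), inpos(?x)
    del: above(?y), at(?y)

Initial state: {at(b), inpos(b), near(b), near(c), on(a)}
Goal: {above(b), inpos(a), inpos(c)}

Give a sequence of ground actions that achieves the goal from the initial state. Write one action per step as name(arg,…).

1. push(b,b)  →  {above(b), at(b), inpos(b), near(b), near(c), on(a)}
2. move(a,b)  →  {at(a), inpos(a), inpos(b), near(b), near(c), on(a)}
3. push(c,b)  →  {above(b), at(a), inpos(a), inpos(b), inpos(c), near(b), near(c), on(a)}

push(b,b); move(a,b); push(c,b)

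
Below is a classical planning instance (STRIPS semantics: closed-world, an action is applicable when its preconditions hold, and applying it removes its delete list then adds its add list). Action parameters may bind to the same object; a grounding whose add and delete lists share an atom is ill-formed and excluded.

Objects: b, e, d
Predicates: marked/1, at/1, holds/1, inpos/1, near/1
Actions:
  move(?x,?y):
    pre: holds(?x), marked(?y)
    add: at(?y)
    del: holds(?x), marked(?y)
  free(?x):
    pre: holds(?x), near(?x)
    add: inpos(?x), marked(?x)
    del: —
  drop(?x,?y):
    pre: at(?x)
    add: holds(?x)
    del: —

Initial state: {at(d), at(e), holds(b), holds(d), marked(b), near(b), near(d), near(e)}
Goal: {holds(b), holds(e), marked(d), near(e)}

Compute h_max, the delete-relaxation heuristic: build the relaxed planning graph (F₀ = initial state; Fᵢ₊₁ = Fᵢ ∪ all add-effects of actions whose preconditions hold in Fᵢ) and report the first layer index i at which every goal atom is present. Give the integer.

1

F0 = init (8 atoms)
F1 = F0 ∪ {at(b), holds(e), inpos(b), inpos(d), marked(d)}  (13 atoms)
goal ⊆ F1  ⇒  h_max = 1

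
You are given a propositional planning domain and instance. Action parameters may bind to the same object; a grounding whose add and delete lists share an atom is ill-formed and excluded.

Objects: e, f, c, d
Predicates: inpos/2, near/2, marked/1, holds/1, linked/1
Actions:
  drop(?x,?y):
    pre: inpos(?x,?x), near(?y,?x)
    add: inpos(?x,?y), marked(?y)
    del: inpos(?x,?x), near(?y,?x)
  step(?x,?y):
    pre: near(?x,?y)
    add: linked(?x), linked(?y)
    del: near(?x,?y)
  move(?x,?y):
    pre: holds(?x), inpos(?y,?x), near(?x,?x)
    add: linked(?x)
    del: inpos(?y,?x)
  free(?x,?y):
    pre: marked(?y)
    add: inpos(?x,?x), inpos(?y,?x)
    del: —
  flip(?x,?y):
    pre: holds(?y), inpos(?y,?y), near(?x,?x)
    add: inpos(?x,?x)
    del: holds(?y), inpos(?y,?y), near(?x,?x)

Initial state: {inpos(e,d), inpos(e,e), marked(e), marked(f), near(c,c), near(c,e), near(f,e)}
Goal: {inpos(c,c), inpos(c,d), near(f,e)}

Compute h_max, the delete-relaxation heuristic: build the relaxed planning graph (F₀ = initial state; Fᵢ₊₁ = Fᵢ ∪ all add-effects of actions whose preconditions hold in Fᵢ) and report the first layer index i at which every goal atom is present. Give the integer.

2

F0 = init (7 atoms)
F1 = F0 ∪ {inpos(c,c), inpos(d,d), inpos(e,c), inpos(e,f), inpos(f,c), inpos(f,d), inpos(f,e), inpos(f,f), linked(c), linked(e), linked(f), marked(c)}  (19 atoms)
F2 = F1 ∪ {inpos(c,d), inpos(c,e), inpos(c,f)}  (22 atoms)
goal ⊆ F2  ⇒  h_max = 2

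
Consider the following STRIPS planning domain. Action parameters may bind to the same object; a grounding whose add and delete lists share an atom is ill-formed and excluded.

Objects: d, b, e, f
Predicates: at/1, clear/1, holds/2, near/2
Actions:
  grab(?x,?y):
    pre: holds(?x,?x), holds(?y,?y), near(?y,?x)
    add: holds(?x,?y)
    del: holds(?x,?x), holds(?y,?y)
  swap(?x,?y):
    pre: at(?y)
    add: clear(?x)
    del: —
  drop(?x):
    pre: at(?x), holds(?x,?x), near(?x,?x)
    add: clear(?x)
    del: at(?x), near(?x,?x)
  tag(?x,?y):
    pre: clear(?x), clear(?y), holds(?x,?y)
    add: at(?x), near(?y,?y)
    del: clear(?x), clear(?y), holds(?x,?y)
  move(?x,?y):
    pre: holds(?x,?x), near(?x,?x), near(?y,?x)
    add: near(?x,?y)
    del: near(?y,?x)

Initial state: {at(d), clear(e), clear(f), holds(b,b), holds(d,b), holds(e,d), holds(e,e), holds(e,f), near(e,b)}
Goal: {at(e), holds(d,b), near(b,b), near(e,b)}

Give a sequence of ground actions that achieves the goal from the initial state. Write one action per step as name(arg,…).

1. swap(b,d)  →  {at(d), clear(b), clear(e), clear(f), holds(b,b), holds(d,b), holds(e,d), holds(e,e), holds(e,f), near(e,b)}
2. tag(b,b)  →  {at(b), at(d), clear(e), clear(f), holds(d,b), holds(e,d), holds(e,e), holds(e,f), near(b,b), near(e,b)}
3. tag(e,e)  →  {at(b), at(d), at(e), clear(f), holds(d,b), holds(e,d), holds(e,f), near(b,b), near(e,b), near(e,e)}

swap(b,d); tag(b,b); tag(e,e)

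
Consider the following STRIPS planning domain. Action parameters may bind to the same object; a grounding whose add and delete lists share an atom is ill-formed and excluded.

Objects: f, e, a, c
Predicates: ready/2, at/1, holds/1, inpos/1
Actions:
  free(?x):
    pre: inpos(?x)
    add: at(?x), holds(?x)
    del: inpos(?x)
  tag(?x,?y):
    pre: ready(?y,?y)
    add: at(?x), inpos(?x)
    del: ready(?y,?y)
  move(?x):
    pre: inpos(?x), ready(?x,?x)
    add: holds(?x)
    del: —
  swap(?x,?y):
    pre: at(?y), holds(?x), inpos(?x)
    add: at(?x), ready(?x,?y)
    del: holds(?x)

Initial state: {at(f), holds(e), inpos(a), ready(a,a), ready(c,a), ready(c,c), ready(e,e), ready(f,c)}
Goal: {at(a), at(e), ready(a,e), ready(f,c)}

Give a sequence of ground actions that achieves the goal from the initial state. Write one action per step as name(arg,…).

1. tag(e,e)  →  {at(e), at(f), holds(e), inpos(a), inpos(e), ready(a,a), ready(c,a), ready(c,c), ready(f,c)}
2. move(a)  →  {at(e), at(f), holds(a), holds(e), inpos(a), inpos(e), ready(a,a), ready(c,a), ready(c,c), ready(f,c)}
3. swap(a,e)  →  {at(a), at(e), at(f), holds(e), inpos(a), inpos(e), ready(a,a), ready(a,e), ready(c,a), ready(c,c), ready(f,c)}

tag(e,e); move(a); swap(a,e)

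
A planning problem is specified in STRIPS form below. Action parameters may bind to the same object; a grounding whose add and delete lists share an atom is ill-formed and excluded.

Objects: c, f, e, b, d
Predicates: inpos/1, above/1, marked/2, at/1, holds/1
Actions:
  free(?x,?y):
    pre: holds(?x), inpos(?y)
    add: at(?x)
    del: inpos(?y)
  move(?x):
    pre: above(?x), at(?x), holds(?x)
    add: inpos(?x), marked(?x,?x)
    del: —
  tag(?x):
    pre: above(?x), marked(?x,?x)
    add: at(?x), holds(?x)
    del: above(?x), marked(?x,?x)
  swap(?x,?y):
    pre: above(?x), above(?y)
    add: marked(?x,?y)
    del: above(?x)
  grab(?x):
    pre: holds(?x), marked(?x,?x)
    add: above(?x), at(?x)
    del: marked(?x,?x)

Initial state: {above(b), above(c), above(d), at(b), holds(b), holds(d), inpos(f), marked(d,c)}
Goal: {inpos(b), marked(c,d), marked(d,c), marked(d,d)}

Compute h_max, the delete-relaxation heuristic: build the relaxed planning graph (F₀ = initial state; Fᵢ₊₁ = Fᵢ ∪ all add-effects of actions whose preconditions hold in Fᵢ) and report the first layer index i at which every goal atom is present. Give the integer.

1

F0 = init (8 atoms)
F1 = F0 ∪ {at(d), inpos(b), marked(b,b), marked(b,c), marked(b,d), marked(c,b), marked(c,c), marked(c,d), marked(d,b), marked(d,d)}  (18 atoms)
goal ⊆ F1  ⇒  h_max = 1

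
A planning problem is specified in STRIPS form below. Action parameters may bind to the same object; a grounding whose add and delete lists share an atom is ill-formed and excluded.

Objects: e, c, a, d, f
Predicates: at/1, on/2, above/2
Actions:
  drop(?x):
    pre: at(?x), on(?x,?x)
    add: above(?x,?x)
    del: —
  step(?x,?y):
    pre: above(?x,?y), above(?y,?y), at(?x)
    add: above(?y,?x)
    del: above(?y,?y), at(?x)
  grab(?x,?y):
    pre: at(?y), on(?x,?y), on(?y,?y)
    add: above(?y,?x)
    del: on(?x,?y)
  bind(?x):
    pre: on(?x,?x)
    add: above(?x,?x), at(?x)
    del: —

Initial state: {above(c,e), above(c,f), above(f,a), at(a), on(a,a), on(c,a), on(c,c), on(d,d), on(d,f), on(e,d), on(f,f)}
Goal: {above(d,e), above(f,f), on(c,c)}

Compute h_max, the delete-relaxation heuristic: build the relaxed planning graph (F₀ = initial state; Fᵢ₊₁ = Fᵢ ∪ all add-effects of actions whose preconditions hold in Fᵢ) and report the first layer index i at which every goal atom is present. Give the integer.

F0 = init (11 atoms)
F1 = F0 ∪ {above(a,a), above(a,c), above(c,c), above(d,d), above(f,f), at(c), at(d), at(f)}  (19 atoms)
F2 = F1 ∪ {above(a,f), above(c,a), above(d,e), above(f,c), above(f,d)}  (24 atoms)
goal ⊆ F2  ⇒  h_max = 2

2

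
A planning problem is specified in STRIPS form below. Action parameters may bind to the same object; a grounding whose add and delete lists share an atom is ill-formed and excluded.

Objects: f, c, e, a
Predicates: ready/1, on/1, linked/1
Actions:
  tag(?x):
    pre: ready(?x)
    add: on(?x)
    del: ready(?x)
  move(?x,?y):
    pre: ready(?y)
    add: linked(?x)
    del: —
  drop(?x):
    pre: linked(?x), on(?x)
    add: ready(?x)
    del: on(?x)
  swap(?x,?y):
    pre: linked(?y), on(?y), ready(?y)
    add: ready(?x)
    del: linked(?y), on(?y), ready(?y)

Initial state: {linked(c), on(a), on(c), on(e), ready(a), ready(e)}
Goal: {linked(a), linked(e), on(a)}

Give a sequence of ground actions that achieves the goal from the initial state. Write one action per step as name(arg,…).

1. move(e,e)  →  {linked(c), linked(e), on(a), on(c), on(e), ready(a), ready(e)}
2. move(a,e)  →  {linked(a), linked(c), linked(e), on(a), on(c), on(e), ready(a), ready(e)}

move(e,e); move(a,e)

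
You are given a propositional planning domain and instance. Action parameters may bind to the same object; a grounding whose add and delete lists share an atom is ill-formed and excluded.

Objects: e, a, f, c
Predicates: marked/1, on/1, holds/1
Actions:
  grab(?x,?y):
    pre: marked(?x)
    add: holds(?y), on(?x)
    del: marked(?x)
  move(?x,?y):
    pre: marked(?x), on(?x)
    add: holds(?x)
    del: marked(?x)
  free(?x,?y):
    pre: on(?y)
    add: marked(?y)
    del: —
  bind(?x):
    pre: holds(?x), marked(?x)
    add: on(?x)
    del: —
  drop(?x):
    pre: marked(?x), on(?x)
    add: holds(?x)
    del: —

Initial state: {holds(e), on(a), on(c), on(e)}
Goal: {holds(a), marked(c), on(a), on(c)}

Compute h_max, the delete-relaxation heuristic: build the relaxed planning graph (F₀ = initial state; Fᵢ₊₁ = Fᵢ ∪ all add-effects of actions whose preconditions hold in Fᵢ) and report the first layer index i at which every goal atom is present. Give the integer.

F0 = init (4 atoms)
F1 = F0 ∪ {marked(a), marked(c), marked(e)}  (7 atoms)
F2 = F1 ∪ {holds(a), holds(c), holds(f)}  (10 atoms)
goal ⊆ F2  ⇒  h_max = 2

2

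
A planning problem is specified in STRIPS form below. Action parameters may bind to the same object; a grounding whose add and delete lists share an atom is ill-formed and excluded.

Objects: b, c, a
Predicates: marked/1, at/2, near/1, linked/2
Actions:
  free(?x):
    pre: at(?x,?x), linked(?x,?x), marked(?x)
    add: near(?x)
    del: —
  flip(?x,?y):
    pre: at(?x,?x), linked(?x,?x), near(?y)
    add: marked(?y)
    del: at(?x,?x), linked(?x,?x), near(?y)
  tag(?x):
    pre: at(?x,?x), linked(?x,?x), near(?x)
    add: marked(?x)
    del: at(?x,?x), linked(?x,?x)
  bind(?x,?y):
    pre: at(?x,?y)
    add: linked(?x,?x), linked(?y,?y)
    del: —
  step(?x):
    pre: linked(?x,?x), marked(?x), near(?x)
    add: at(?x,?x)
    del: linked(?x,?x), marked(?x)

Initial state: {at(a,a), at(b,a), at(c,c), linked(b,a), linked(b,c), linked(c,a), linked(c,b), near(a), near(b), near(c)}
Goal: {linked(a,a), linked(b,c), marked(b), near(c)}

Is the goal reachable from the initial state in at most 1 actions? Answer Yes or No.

No

1. bind(b,a)  →  {at(a,a), at(b,a), at(c,c), linked(a,a), linked(b,a), linked(b,b), linked(b,c), linked(c,a), linked(c,b), near(a), near(b), near(c)}
2. flip(a,b)  →  {at(b,a), at(c,c), linked(b,a), linked(b,b), linked(b,c), linked(c,a), linked(c,b), marked(b), near(a), near(c)}
3. bind(b,a)  →  {at(b,a), at(c,c), linked(a,a), linked(b,a), linked(b,b), linked(b,c), linked(c,a), linked(c,b), marked(b), near(a), near(c)}
optimal plan length = 3; 3 > 1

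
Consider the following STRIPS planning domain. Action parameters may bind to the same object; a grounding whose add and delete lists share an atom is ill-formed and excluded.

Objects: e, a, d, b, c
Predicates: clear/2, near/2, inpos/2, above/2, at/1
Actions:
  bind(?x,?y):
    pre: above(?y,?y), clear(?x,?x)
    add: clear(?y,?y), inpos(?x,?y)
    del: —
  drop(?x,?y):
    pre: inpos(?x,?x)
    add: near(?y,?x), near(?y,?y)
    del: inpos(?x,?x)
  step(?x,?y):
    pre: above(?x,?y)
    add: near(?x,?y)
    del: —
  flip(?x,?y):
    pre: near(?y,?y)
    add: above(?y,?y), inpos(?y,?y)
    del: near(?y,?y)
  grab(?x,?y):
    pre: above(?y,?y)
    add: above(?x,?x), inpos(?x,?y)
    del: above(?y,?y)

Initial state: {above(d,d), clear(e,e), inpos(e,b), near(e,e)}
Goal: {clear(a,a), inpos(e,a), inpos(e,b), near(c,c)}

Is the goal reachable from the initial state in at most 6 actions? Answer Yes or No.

Yes

1. flip(e,e)  →  {above(d,d), above(e,e), clear(e,e), inpos(e,b), inpos(e,e)}
2. drop(e,c)  →  {above(d,d), above(e,e), clear(e,e), inpos(e,b), near(c,c), near(c,e)}
3. grab(a,e)  →  {above(a,a), above(d,d), clear(e,e), inpos(a,e), inpos(e,b), near(c,c), near(c,e)}
4. bind(e,a)  →  {above(a,a), above(d,d), clear(a,a), clear(e,e), inpos(a,e), inpos(e,a), inpos(e,b), near(c,c), near(c,e)}
optimal plan length = 4; 4 ≤ 6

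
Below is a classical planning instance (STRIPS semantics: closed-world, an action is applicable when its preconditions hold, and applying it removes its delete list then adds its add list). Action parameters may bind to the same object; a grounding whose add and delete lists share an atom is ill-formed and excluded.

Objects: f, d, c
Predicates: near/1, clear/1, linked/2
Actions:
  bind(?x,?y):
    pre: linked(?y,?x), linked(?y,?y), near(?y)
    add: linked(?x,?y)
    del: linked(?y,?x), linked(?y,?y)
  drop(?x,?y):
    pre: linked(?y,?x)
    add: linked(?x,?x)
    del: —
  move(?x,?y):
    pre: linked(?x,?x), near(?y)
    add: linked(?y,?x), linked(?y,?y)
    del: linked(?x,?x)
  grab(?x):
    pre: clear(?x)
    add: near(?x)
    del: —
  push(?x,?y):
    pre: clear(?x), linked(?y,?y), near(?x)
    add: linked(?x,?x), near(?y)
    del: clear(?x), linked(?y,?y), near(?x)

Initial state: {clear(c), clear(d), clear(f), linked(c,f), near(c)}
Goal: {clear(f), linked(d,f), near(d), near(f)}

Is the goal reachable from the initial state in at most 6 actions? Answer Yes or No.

Yes

1. drop(f,c)  →  {clear(c), clear(d), clear(f), linked(c,f), linked(f,f), near(c)}
2. grab(f)  →  {clear(c), clear(d), clear(f), linked(c,f), linked(f,f), near(c), near(f)}
3. grab(d)  →  {clear(c), clear(d), clear(f), linked(c,f), linked(f,f), near(c), near(d), near(f)}
4. move(f,d)  →  {clear(c), clear(d), clear(f), linked(c,f), linked(d,d), linked(d,f), near(c), near(d), near(f)}
optimal plan length = 4; 4 ≤ 6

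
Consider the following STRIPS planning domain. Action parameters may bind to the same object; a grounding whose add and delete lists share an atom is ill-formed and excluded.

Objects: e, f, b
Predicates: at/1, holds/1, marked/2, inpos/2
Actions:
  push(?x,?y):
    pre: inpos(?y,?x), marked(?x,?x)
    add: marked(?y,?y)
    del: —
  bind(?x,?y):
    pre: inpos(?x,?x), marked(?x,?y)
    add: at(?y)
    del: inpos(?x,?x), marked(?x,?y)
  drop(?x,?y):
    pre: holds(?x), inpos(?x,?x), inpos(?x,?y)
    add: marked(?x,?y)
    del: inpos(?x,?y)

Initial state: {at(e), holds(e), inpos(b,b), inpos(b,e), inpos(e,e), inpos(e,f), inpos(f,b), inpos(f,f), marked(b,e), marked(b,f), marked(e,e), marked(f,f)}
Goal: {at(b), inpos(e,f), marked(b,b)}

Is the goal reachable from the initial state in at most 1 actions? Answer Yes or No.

No

1. push(e,b)  →  {at(e), holds(e), inpos(b,b), inpos(b,e), inpos(e,e), inpos(e,f), inpos(f,b), inpos(f,f), marked(b,b), marked(b,e), marked(b,f), marked(e,e), marked(f,f)}
2. bind(b,b)  →  {at(b), at(e), holds(e), inpos(b,e), inpos(e,e), inpos(e,f), inpos(f,b), inpos(f,f), marked(b,e), marked(b,f), marked(e,e), marked(f,f)}
3. push(e,b)  →  {at(b), at(e), holds(e), inpos(b,e), inpos(e,e), inpos(e,f), inpos(f,b), inpos(f,f), marked(b,b), marked(b,e), marked(b,f), marked(e,e), marked(f,f)}
optimal plan length = 3; 3 > 1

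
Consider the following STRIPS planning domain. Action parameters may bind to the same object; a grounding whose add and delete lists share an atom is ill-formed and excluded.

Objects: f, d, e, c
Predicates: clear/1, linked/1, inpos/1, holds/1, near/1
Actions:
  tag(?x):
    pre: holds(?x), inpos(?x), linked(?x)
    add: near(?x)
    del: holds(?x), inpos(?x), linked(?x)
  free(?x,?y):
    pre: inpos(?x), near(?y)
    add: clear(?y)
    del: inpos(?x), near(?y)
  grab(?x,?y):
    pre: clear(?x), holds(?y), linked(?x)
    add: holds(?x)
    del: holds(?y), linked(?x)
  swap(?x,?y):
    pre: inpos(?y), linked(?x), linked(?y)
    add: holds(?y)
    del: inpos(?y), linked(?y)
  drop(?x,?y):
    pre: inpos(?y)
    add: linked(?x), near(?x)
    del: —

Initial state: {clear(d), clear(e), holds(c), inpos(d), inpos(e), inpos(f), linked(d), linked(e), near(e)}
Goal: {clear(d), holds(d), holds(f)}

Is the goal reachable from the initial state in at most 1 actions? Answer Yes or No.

No

1. grab(d,c)  →  {clear(d), clear(e), holds(d), inpos(d), inpos(e), inpos(f), linked(e), near(e)}
2. drop(f,f)  →  {clear(d), clear(e), holds(d), inpos(d), inpos(e), inpos(f), linked(e), linked(f), near(e), near(f)}
3. swap(f,f)  →  {clear(d), clear(e), holds(d), holds(f), inpos(d), inpos(e), linked(e), near(e), near(f)}
optimal plan length = 3; 3 > 1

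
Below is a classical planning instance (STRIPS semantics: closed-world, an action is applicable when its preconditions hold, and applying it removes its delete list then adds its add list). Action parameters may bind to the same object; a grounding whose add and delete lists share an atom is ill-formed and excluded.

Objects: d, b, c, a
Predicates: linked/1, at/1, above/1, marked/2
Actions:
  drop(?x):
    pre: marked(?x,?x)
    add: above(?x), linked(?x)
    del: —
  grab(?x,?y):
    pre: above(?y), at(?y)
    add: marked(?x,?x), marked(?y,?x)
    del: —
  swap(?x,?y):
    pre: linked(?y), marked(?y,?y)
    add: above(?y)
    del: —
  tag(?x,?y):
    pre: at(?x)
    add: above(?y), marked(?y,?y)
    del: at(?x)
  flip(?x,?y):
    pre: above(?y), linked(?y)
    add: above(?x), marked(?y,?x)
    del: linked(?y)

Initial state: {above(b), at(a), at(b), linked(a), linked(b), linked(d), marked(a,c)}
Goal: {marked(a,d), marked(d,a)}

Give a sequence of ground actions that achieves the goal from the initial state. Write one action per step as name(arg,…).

1. tag(b,d)  →  {above(b), above(d), at(a), linked(a), linked(b), linked(d), marked(a,c), marked(d,d)}
2. flip(a,d)  →  {above(a), above(b), above(d), at(a), linked(a), linked(b), marked(a,c), marked(d,a), marked(d,d)}
3. grab(d,a)  →  {above(a), above(b), above(d), at(a), linked(a), linked(b), marked(a,c), marked(a,d), marked(d,a), marked(d,d)}

tag(b,d); flip(a,d); grab(d,a)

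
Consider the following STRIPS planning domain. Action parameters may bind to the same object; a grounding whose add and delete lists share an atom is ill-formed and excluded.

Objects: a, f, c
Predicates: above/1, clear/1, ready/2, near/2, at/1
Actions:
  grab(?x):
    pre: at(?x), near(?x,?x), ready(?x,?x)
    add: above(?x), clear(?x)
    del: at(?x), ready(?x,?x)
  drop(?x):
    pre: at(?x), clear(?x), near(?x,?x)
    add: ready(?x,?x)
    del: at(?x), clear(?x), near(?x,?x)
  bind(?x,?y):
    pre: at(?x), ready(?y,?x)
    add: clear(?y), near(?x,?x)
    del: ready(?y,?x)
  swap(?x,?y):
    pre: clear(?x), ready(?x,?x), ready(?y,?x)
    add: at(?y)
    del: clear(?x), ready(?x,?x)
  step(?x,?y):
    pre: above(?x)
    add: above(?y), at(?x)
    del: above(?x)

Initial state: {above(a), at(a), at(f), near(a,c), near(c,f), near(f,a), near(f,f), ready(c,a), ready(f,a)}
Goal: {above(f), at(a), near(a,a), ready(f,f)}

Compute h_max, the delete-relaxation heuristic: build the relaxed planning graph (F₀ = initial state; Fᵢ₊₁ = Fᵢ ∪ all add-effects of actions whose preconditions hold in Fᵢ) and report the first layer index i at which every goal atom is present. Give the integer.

2

F0 = init (9 atoms)
F1 = F0 ∪ {above(c), above(f), clear(c), clear(f), near(a,a)}  (14 atoms)
F2 = F1 ∪ {at(c), ready(f,f)}  (16 atoms)
goal ⊆ F2  ⇒  h_max = 2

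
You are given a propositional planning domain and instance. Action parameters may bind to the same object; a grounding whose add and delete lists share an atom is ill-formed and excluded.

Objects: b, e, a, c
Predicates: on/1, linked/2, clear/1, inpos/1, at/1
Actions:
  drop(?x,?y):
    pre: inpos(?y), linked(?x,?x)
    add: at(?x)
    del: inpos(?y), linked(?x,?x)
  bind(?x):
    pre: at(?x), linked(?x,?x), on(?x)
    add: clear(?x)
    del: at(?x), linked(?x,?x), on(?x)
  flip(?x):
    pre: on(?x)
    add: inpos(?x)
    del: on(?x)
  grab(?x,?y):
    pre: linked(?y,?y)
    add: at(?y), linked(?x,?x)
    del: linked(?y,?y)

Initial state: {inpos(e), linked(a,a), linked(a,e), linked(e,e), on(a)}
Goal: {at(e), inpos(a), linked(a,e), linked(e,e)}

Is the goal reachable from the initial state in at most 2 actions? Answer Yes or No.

1. drop(e,e)  →  {at(e), linked(a,a), linked(a,e), on(a)}
2. flip(a)  →  {at(e), inpos(a), linked(a,a), linked(a,e)}
3. grab(e,a)  →  {at(a), at(e), inpos(a), linked(a,e), linked(e,e)}
optimal plan length = 3; 3 > 2

No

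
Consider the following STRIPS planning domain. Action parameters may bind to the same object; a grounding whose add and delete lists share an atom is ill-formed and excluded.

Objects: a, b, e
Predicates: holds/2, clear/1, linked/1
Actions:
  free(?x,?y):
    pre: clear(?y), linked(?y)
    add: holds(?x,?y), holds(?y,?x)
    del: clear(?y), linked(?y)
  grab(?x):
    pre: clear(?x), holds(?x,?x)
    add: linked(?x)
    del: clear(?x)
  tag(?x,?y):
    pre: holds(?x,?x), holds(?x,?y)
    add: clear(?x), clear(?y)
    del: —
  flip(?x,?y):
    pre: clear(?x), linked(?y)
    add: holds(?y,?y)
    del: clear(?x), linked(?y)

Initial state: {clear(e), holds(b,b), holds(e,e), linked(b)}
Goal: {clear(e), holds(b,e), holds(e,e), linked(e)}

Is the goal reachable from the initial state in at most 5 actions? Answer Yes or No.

Yes

1. grab(e)  →  {holds(b,b), holds(e,e), linked(b), linked(e)}
2. tag(b,b)  →  {clear(b), holds(b,b), holds(e,e), linked(b), linked(e)}
3. free(e,b)  →  {holds(b,b), holds(b,e), holds(e,b), holds(e,e), linked(e)}
4. tag(b,e)  →  {clear(b), clear(e), holds(b,b), holds(b,e), holds(e,b), holds(e,e), linked(e)}
optimal plan length = 4; 4 ≤ 5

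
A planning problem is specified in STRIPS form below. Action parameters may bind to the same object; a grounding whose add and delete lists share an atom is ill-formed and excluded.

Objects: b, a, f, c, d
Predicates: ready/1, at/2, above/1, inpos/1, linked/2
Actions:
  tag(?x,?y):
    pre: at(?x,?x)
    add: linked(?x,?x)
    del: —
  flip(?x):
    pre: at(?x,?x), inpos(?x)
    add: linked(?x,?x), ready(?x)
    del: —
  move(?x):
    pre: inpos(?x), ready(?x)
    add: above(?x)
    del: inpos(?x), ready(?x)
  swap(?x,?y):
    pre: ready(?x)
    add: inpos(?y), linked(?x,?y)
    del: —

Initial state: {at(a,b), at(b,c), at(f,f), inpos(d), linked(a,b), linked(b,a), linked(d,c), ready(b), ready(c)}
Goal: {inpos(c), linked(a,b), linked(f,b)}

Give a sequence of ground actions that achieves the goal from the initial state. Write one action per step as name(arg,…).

swap(b,f); flip(f); swap(b,c); swap(f,b)

1. swap(b,f)  →  {at(a,b), at(b,c), at(f,f), inpos(d), inpos(f), linked(a,b), linked(b,a), linked(b,f), linked(d,c), ready(b), ready(c)}
2. flip(f)  →  {at(a,b), at(b,c), at(f,f), inpos(d), inpos(f), linked(a,b), linked(b,a), linked(b,f), linked(d,c), linked(f,f), ready(b), ready(c), ready(f)}
3. swap(b,c)  →  {at(a,b), at(b,c), at(f,f), inpos(c), inpos(d), inpos(f), linked(a,b), linked(b,a), linked(b,c), linked(b,f), linked(d,c), linked(f,f), ready(b), ready(c), ready(f)}
4. swap(f,b)  →  {at(a,b), at(b,c), at(f,f), inpos(b), inpos(c), inpos(d), inpos(f), linked(a,b), linked(b,a), linked(b,c), linked(b,f), linked(d,c), linked(f,b), linked(f,f), ready(b), ready(c), ready(f)}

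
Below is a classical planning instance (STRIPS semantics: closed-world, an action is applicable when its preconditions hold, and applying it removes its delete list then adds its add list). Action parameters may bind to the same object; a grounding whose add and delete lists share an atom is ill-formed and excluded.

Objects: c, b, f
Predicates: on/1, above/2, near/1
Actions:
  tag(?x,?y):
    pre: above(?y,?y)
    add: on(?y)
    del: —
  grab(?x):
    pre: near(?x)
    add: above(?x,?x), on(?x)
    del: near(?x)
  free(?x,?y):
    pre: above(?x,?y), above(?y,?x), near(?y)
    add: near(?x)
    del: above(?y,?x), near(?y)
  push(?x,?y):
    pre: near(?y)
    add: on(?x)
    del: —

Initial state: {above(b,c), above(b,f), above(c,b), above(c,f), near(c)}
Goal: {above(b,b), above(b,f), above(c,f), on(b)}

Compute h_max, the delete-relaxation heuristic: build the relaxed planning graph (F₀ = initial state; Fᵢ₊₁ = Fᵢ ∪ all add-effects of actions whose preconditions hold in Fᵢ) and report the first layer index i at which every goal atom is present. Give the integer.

2

F0 = init (5 atoms)
F1 = F0 ∪ {above(c,c), near(b), on(b), on(c), on(f)}  (10 atoms)
F2 = F1 ∪ {above(b,b)}  (11 atoms)
goal ⊆ F2  ⇒  h_max = 2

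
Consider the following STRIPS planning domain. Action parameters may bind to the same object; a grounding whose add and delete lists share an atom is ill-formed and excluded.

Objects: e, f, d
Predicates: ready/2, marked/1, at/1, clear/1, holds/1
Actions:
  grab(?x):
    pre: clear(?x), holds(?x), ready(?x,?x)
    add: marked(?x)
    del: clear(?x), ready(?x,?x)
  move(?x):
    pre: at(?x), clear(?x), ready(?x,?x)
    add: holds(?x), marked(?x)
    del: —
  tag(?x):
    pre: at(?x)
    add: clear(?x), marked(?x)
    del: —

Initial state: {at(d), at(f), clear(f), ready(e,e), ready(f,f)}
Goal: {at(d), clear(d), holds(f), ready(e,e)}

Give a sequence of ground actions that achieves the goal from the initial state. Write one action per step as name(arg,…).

1. move(f)  →  {at(d), at(f), clear(f), holds(f), marked(f), ready(e,e), ready(f,f)}
2. tag(d)  →  {at(d), at(f), clear(d), clear(f), holds(f), marked(d), marked(f), ready(e,e), ready(f,f)}

move(f); tag(d)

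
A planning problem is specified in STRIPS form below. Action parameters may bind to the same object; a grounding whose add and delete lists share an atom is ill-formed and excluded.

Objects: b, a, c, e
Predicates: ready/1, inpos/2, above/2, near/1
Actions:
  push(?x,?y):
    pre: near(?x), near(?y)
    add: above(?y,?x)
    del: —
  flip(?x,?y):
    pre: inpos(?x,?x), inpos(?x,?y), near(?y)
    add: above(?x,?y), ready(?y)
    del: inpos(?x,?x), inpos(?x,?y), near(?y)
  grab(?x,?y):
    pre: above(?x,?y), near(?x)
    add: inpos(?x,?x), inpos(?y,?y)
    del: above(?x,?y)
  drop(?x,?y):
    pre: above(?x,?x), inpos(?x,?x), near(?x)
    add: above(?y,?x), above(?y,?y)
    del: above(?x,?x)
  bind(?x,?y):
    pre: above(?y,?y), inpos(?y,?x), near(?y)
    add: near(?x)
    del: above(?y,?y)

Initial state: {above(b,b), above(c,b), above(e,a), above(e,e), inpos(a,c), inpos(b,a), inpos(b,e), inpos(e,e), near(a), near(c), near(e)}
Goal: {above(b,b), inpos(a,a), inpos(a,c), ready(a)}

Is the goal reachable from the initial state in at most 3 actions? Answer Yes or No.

Yes

1. grab(c,b)  →  {above(b,b), above(e,a), above(e,e), inpos(a,c), inpos(b,a), inpos(b,b), inpos(b,e), inpos(c,c), inpos(e,e), near(a), near(c), near(e)}
2. flip(b,a)  →  {above(b,a), above(b,b), above(e,a), above(e,e), inpos(a,c), inpos(b,e), inpos(c,c), inpos(e,e), near(c), near(e), ready(a)}
3. grab(e,a)  →  {above(b,a), above(b,b), above(e,e), inpos(a,a), inpos(a,c), inpos(b,e), inpos(c,c), inpos(e,e), near(c), near(e), ready(a)}
optimal plan length = 3; 3 ≤ 3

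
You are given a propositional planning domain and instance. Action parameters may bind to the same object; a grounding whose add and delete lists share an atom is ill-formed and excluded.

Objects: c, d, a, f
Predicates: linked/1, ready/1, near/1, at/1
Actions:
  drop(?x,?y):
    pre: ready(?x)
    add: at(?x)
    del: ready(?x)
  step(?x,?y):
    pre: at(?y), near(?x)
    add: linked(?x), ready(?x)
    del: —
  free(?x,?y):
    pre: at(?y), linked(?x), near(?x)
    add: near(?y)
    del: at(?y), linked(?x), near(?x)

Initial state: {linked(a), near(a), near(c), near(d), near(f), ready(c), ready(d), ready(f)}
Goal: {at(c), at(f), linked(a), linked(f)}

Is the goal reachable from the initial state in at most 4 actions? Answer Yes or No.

Yes

1. drop(c,c)  →  {at(c), linked(a), near(a), near(c), near(d), near(f), ready(d), ready(f)}
2. drop(f,c)  →  {at(c), at(f), linked(a), near(a), near(c), near(d), near(f), ready(d)}
3. step(f,c)  →  {at(c), at(f), linked(a), linked(f), near(a), near(c), near(d), near(f), ready(d), ready(f)}
optimal plan length = 3; 3 ≤ 4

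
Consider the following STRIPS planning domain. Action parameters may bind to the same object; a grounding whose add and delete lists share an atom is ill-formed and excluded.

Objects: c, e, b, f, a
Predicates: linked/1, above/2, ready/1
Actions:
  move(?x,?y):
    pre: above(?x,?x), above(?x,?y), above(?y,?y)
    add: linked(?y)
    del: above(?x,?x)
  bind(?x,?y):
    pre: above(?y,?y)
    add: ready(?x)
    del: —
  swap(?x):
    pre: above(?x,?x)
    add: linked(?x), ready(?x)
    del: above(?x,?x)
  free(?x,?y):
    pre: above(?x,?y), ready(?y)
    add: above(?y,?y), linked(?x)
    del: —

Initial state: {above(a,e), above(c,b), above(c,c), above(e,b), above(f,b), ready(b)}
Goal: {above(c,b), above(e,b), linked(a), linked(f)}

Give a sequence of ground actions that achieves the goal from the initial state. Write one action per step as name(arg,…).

bind(e,c); free(f,b); free(a,e)

1. bind(e,c)  →  {above(a,e), above(c,b), above(c,c), above(e,b), above(f,b), ready(b), ready(e)}
2. free(f,b)  →  {above(a,e), above(b,b), above(c,b), above(c,c), above(e,b), above(f,b), linked(f), ready(b), ready(e)}
3. free(a,e)  →  {above(a,e), above(b,b), above(c,b), above(c,c), above(e,b), above(e,e), above(f,b), linked(a), linked(f), ready(b), ready(e)}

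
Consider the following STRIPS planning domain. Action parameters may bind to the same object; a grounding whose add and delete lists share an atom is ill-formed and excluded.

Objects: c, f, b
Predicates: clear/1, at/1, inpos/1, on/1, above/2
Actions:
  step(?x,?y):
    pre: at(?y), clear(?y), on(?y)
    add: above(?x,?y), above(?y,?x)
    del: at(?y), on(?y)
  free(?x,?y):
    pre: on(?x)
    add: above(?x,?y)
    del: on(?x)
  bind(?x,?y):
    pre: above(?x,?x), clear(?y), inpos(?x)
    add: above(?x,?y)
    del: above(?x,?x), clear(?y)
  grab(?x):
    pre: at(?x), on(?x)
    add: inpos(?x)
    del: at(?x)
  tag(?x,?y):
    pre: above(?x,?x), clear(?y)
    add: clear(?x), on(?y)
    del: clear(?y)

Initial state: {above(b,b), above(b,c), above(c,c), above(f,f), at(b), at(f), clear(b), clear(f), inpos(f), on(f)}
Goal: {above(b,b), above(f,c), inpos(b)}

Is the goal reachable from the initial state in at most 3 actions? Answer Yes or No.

1. step(c,f)  →  {above(b,b), above(b,c), above(c,c), above(c,f), above(f,c), above(f,f), at(b), clear(b), clear(f), inpos(f)}
2. tag(c,b)  →  {above(b,b), above(b,c), above(c,c), above(c,f), above(f,c), above(f,f), at(b), clear(c), clear(f), inpos(f), on(b)}
3. grab(b)  →  {above(b,b), above(b,c), above(c,c), above(c,f), above(f,c), above(f,f), clear(c), clear(f), inpos(b), inpos(f), on(b)}
optimal plan length = 3; 3 ≤ 3

Yes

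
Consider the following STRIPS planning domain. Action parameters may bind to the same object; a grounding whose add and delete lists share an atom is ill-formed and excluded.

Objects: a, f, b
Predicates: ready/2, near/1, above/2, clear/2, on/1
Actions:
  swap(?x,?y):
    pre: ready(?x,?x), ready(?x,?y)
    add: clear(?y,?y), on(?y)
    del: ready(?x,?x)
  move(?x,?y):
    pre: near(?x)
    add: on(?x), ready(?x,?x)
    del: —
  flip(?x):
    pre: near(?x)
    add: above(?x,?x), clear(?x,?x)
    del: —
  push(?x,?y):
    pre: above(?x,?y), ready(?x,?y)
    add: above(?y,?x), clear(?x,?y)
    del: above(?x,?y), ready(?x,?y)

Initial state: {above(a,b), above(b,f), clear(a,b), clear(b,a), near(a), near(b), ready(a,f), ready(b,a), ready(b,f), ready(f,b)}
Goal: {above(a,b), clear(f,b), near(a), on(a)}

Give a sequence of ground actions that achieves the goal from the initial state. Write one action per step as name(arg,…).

move(a,a); push(b,f); push(f,b)

1. move(a,a)  →  {above(a,b), above(b,f), clear(a,b), clear(b,a), near(a), near(b), on(a), ready(a,a), ready(a,f), ready(b,a), ready(b,f), ready(f,b)}
2. push(b,f)  →  {above(a,b), above(f,b), clear(a,b), clear(b,a), clear(b,f), near(a), near(b), on(a), ready(a,a), ready(a,f), ready(b,a), ready(f,b)}
3. push(f,b)  →  {above(a,b), above(b,f), clear(a,b), clear(b,a), clear(b,f), clear(f,b), near(a), near(b), on(a), ready(a,a), ready(a,f), ready(b,a)}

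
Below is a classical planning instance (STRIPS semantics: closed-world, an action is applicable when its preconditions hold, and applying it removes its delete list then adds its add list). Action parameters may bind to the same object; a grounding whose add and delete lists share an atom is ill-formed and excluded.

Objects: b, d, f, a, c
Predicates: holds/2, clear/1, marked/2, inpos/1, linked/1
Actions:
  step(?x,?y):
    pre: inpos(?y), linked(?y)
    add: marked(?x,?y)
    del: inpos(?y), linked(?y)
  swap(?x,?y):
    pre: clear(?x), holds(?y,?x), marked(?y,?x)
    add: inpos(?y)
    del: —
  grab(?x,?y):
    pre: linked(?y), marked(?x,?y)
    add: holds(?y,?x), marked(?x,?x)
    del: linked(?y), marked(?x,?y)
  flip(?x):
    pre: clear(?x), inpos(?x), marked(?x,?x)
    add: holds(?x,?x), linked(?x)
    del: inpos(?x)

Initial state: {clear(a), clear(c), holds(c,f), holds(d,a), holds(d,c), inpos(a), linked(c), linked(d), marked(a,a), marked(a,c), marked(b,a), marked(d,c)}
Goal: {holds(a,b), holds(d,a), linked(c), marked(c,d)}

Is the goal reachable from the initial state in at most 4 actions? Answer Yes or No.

1. swap(c,d)  →  {clear(a), clear(c), holds(c,f), holds(d,a), holds(d,c), inpos(a), inpos(d), linked(c), linked(d), marked(a,a), marked(a,c), marked(b,a), marked(d,c)}
2. step(c,d)  →  {clear(a), clear(c), holds(c,f), holds(d,a), holds(d,c), inpos(a), linked(c), marked(a,a), marked(a,c), marked(b,a), marked(c,d), marked(d,c)}
3. flip(a)  →  {clear(a), clear(c), holds(a,a), holds(c,f), holds(d,a), holds(d,c), linked(a), linked(c), marked(a,a), marked(a,c), marked(b,a), marked(c,d), marked(d,c)}
4. grab(b,a)  →  {clear(a), clear(c), holds(a,a), holds(a,b), holds(c,f), holds(d,a), holds(d,c), linked(c), marked(a,a), marked(a,c), marked(b,b), marked(c,d), marked(d,c)}
optimal plan length = 4; 4 ≤ 4

Yes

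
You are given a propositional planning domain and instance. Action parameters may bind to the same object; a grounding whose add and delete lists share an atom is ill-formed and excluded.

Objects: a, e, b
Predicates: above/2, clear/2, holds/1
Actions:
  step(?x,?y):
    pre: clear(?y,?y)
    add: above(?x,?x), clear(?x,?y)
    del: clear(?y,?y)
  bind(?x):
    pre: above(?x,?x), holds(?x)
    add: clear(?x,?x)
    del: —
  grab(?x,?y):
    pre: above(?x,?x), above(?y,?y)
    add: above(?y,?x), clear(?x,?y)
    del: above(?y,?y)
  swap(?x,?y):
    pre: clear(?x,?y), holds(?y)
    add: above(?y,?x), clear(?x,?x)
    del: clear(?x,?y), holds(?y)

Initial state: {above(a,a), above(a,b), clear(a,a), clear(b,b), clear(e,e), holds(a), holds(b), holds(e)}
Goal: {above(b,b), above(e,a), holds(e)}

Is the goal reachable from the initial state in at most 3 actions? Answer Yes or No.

1. step(e,a)  →  {above(a,a), above(a,b), above(e,e), clear(b,b), clear(e,a), clear(e,e), holds(a), holds(b), holds(e)}
2. step(b,e)  →  {above(a,a), above(a,b), above(b,b), above(e,e), clear(b,b), clear(b,e), clear(e,a), holds(a), holds(b), holds(e)}
3. grab(a,e)  →  {above(a,a), above(a,b), above(b,b), above(e,a), clear(a,e), clear(b,b), clear(b,e), clear(e,a), holds(a), holds(b), holds(e)}
optimal plan length = 3; 3 ≤ 3

Yes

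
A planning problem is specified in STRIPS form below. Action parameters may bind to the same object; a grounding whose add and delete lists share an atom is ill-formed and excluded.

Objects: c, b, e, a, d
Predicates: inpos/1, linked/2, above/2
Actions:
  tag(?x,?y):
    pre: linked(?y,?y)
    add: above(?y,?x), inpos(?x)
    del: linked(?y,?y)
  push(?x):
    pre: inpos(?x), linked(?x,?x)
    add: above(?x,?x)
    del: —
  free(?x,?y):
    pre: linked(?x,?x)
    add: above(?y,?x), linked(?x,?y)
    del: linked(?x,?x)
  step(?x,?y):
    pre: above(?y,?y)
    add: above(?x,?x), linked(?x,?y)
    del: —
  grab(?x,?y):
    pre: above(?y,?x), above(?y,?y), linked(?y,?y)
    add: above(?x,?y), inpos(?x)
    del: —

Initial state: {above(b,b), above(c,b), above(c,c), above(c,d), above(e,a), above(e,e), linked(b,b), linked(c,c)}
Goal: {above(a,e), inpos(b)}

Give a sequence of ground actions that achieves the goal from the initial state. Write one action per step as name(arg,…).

tag(b,c); step(e,e); free(e,a)

1. tag(b,c)  →  {above(b,b), above(c,b), above(c,c), above(c,d), above(e,a), above(e,e), inpos(b), linked(b,b)}
2. step(e,e)  →  {above(b,b), above(c,b), above(c,c), above(c,d), above(e,a), above(e,e), inpos(b), linked(b,b), linked(e,e)}
3. free(e,a)  →  {above(a,e), above(b,b), above(c,b), above(c,c), above(c,d), above(e,a), above(e,e), inpos(b), linked(b,b), linked(e,a)}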